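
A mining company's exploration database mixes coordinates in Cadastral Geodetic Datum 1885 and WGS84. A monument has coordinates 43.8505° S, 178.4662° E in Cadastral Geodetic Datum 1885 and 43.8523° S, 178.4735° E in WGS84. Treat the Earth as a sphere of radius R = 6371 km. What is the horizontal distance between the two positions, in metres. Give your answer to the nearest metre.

Δφ = -43.8523° − -43.8505° = -0.0018°; Δλ = 178.4735° − 178.4662° = +0.0073°.
1° along a meridian = πR/180 = 111195 m.
ΔN = Δφ × 111195 = -200.2 m; ΔE = Δλ × 111195 × cos(-43.8505°) = +0.0073 × 111195 × 0.721150 = 585.4 m.
Distance = √(ΔE² + ΔN²) = √(585.4² + (-200.2)²) = 618.6 m.

619 m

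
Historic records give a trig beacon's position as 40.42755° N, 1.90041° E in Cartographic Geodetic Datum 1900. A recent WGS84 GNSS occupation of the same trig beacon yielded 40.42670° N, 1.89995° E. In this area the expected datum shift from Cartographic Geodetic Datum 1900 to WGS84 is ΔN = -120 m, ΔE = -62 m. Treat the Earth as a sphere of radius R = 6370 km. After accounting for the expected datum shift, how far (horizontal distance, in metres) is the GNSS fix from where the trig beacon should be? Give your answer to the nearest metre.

34 m

Observed coordinate differences: Δφ = -0.00085°, Δλ = -0.00046°.
Converting to metres (1° lat = 111177 m, cos φ = 0.761227): observed ΔN = -94.5 m, observed ΔE = -38.9 m.
Subtracting the expected shift leaves a residual of -94.5 − (-120) = 25.5 m north and -38.9 − (-62) = 23.1 m east.
Residual distance = √(25.5² + 23.1²) = 34.4 m.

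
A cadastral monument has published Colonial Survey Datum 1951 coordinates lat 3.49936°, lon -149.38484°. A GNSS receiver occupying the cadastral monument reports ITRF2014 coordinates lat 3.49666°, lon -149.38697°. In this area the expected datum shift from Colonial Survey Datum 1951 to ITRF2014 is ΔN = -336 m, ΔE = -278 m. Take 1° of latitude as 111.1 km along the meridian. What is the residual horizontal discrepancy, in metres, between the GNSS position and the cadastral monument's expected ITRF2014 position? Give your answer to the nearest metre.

55 m

Observed coordinate differences: Δφ = -0.00270°, Δλ = -0.00213°.
Converting to metres (1° lat = 111100 m, cos φ = 0.998135): observed ΔN = -300.0 m, observed ΔE = -236.2 m.
Subtracting the expected shift leaves a residual of -300.0 − (-336) = 36.0 m north and -236.2 − (-278) = 41.8 m east.
Residual distance = √(36.0² + 41.8²) = 55.2 m.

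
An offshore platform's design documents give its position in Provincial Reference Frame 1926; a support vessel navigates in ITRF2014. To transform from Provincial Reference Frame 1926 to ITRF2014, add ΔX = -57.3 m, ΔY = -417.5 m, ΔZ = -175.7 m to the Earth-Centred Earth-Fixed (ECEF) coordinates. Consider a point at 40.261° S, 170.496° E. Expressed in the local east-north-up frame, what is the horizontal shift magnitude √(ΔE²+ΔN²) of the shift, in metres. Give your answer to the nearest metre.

445 m

The local east axis at (φ, λ) is (−sin λ, cos λ, 0), so ΔE = −sin(170.496°)·(-57.3) + cos(170.496°)·(-417.5) = 421.23 m.
The local north axis is (−sin φ cos λ, −sin φ sin λ, cos φ), giving ΔN = 36.523 − 44.551 − 134.078 = -142.11 m.
Horizontal magnitude = √(ΔE² + ΔN²) = √(421.23² + (-142.11)²) = 444.56 m.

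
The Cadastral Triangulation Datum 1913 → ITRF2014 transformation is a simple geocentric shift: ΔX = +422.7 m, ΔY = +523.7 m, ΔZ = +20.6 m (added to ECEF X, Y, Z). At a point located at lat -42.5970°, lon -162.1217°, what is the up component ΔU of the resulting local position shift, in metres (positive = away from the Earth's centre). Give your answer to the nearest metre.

At φ = -42.5970°, λ = -162.1217°: sin φ = -0.676837, cos φ = 0.736133, sin λ = -0.306996, cos λ = -0.951711.
ΔU = cos φ cos λ·ΔX + cos φ sin λ·ΔY + sin φ·ΔZ = (0.736133)(-0.951711)(422.7) + (0.736133)(-0.306996)(523.7) + (-0.676837)(20.6) = -428.43 m.

ΔU = -428 m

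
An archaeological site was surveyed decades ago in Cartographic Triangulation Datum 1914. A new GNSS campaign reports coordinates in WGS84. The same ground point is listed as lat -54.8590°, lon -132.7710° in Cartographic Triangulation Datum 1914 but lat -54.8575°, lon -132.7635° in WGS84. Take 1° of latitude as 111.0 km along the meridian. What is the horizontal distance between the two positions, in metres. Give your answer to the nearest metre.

Δφ = -54.8575° − -54.8590° = +0.0015°; Δλ = -132.7635° − -132.7710° = +0.0075°.
ΔN = Δφ × 111000 = 166.5 m; ΔE = Δλ × 111000 × cos(-54.8590°) = +0.0075 × 111000 × 0.575591 = 479.2 m.
Distance = √(ΔE² + ΔN²) = √(479.2² + 166.5²) = 507.3 m.

507 m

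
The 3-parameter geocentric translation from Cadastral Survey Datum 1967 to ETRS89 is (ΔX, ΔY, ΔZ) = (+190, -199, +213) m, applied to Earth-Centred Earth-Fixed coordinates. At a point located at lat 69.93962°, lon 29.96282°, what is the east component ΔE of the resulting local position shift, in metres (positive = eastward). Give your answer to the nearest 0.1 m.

At φ = 69.93962°, λ = 29.96282°: sin φ = 0.939332, cos φ = 0.343010, sin λ = 0.499438, cos λ = 0.866350.
ΔE = −sin λ·ΔX + cos λ·ΔY = −(0.499438)·(190) + (0.866350)·(-199) = -267.30 m.

ΔE = -267.3 m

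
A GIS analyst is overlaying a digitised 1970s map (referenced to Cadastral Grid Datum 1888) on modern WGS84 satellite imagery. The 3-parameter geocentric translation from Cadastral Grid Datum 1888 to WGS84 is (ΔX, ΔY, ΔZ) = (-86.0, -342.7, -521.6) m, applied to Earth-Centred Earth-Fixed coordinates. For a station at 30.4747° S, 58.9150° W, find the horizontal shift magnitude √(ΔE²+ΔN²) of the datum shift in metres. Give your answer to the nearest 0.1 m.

409.0 m

At φ = -30.4747°, λ = -58.9150°: sin φ = -0.507158, cos φ = 0.861853, sin λ = -0.856402, cos λ = 0.516309.
ΔE = −sin λ·ΔX + cos λ·ΔY = −(-0.856402)·(-86.0) + (0.516309)·(-342.7) = -250.59 m.
ΔN = −sin φ cos λ·ΔX − sin φ sin λ·ΔY + cos φ·ΔZ = −(-0.507158)(0.516309)(-86.0) − (-0.507158)(-0.856402)(-342.7) + (0.861853)(-521.6) = -323.22 m.
Horizontal magnitude = √(ΔE² + ΔN²) = √((-250.59)² + (-323.22)²) = 408.98 m.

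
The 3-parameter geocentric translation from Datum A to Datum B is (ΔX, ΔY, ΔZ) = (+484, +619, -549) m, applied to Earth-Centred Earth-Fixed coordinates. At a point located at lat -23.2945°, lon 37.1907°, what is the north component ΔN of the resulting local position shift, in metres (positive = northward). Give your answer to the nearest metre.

At φ = -23.2945°, λ = 37.1907°: sin φ = -0.395457, cos φ = 0.918484, sin λ = 0.604470, cos λ = 0.796628.
ΔN = −sin φ cos λ·ΔX − sin φ sin λ·ΔY + cos φ·ΔZ = −(-0.395457)(0.796628)(484) − (-0.395457)(0.604470)(619) + (0.918484)(-549) = -203.81 m.

ΔN = -204 m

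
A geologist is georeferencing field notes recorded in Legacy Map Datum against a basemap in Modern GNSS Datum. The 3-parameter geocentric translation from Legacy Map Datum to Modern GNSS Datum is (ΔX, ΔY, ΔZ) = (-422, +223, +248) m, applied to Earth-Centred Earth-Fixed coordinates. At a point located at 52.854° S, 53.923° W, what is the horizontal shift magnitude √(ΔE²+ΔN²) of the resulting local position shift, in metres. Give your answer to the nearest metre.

284 m

At φ = -52.854°, λ = -53.923°: sin φ = -0.797099, cos φ = 0.603848, sin λ = -0.808226, cos λ = 0.588872.
ΔE = −sin λ·ΔX + cos λ·ΔY = −(-0.808226)·(-422) + (0.588872)·(223) = -209.75 m.
ΔN = −sin φ cos λ·ΔX − sin φ sin λ·ΔY + cos φ·ΔZ = −(-0.797099)(0.588872)(-422) − (-0.797099)(-0.808226)(223) + (0.603848)(248) = -191.99 m.
Horizontal magnitude = √(ΔE² + ΔN²) = √((-209.75)² + (-191.99)²) = 284.35 m.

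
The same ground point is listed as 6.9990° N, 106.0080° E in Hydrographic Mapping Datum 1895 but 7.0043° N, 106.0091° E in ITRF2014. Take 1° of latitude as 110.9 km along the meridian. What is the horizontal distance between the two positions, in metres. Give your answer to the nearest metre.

Δφ = 7.0043° − 6.9990° = +0.0053°; Δλ = 106.0091° − 106.0080° = +0.0011°.
ΔN = Δφ × 110900 = 587.8 m; ΔE = Δλ × 110900 × cos(6.9990°) = +0.0011 × 110900 × 0.992548 = 121.1 m.
Distance = √(ΔE² + ΔN²) = √(121.1² + 587.8²) = 600.1 m.

600 m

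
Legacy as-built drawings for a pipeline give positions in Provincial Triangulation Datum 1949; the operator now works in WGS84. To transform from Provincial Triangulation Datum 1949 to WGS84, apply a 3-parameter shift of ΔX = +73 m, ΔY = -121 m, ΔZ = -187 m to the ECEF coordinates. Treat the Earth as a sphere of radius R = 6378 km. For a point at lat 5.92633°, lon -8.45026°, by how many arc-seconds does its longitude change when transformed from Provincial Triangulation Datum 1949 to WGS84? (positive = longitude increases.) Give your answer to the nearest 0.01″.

sin φ = 0.103250, cos φ = 0.994655, sin λ = -0.146951, cos λ = 0.989144.
East component: ΔE = −sin λ·ΔX + cos λ·ΔY = −(-0.146951)(73) + (0.989144)(-121) = -108.96 m.
1° of latitude spans πR/180 = 111317 m; at latitude φ, 1° of longitude spans that × cos φ = 110722.2 m, so Δλ = -108.96 / 110722.2 × 3600 = -3.543″.

Δλ = -3.54″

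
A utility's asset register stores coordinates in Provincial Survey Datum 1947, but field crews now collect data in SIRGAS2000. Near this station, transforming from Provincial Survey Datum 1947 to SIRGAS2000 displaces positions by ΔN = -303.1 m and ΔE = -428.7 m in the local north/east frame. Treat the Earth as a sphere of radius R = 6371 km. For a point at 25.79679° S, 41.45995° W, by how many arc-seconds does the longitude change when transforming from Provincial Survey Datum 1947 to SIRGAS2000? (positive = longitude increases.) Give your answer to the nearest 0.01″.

Δλ = -15.42″

At latitude -25.79679°, cos φ = 0.900343.
One radian of longitude at latitude φ spans R cos φ, so Δλ = ΔE / (R cos φ) = -428.7 / (6371000 × 0.900343) = -7.4737e-05 rad = -15.416″.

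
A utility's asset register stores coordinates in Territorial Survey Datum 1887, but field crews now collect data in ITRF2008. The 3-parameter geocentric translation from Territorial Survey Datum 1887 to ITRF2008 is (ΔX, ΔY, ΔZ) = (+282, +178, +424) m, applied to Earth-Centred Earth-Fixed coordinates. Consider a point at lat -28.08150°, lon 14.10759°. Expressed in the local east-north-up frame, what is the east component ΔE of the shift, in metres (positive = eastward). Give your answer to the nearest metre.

At φ = -28.08150°, λ = 14.10759°: sin φ = -0.470727, cos φ = 0.882279, sin λ = 0.243743, cos λ = 0.969840.
ΔE = −sin λ·ΔX + cos λ·ΔY = −(0.243743)·(282) + (0.969840)·(178) = 103.90 m.

ΔE = 104 m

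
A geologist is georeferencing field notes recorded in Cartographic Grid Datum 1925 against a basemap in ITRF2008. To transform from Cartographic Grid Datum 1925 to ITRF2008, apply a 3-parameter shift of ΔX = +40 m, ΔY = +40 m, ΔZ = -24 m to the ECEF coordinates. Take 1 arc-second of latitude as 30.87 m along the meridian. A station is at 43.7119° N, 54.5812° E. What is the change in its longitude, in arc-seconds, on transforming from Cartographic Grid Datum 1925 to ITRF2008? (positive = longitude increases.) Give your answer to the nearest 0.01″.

sin φ = 0.691033, cos φ = 0.722824, sin λ = 0.814938, cos λ = 0.579549.
East component: ΔE = −sin λ·ΔX + cos λ·ΔY = −(0.814938)(40) + (0.579549)(40) = -9.42 m.
1° of latitude spans 3600 × 30.87 = 111132 m; at latitude φ, 1° of longitude spans that × cos φ = 80328.8 m, so Δλ = -9.42 / 80328.8 × 3600 = -0.422″.

Δλ = -0.42″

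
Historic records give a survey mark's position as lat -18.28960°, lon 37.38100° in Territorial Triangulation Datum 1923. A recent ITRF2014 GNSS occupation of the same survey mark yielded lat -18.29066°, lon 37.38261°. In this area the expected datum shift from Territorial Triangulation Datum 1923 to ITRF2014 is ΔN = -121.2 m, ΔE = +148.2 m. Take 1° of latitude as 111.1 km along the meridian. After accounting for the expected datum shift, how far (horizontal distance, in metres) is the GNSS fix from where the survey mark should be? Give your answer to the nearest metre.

Observed coordinate differences: Δφ = -0.00106°, Δλ = +0.00161°.
Converting to metres (1° lat = 111100 m, cos φ = 0.949482): observed ΔN = -117.8 m, observed ΔE = 169.8 m.
Subtracting the expected shift leaves a residual of -117.8 − (-121.2) = 3.4 m north and 169.8 − (148.2) = 21.6 m east.
Residual distance = √(3.4² + 21.6²) = 21.9 m.

22 m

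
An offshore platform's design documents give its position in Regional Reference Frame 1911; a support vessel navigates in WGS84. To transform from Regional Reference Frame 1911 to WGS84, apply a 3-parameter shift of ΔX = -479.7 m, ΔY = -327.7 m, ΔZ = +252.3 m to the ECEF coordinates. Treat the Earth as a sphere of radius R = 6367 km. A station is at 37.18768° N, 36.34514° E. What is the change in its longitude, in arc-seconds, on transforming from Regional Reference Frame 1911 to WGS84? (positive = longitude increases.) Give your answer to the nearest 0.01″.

sin φ = 0.604428, cos φ = 0.796660, sin λ = 0.592648, cos λ = 0.805462.
East component: ΔE = −sin λ·ΔX + cos λ·ΔY = −(0.592648)(-479.7) + (0.805462)(-327.7) = 20.34 m.
1° of latitude spans πR/180 = 111125 m; at latitude φ, 1° of longitude spans that × cos φ = 88528.9 m, so Δλ = 20.34 / 88528.9 × 3600 = 0.827″.

Δλ = 0.83″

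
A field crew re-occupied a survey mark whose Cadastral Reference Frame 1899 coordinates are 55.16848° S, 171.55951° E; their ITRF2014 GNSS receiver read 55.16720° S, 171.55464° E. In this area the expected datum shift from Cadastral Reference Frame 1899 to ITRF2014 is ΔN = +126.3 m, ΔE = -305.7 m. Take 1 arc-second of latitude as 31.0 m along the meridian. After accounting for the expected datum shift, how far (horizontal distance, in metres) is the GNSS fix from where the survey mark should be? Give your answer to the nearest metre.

Observed coordinate differences: Δφ = +0.00128°, Δλ = -0.00487°.
Converting to metres (1° lat = 111600 m, cos φ = 0.571165): observed ΔN = 142.8 m, observed ΔE = -310.4 m.
Subtracting the expected shift leaves a residual of 142.8 − (126.3) = 16.5 m north and -310.4 − (-305.7) = -4.7 m east.
Residual distance = √(16.5² + (-4.7)²) = 17.2 m.

17 m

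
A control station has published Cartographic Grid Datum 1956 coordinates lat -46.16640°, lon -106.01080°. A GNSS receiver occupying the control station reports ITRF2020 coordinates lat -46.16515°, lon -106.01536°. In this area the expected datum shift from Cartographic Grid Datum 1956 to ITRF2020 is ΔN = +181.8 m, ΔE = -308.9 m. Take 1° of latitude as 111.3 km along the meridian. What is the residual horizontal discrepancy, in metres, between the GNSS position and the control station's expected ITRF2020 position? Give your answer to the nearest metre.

60 m

Observed coordinate differences: Δφ = +0.00125°, Δλ = -0.00456°.
Converting to metres (1° lat = 111300 m, cos φ = 0.692566): observed ΔN = 139.1 m, observed ΔE = -351.5 m.
Subtracting the expected shift leaves a residual of 139.1 − (181.8) = -42.7 m north and -351.5 − (-308.9) = -42.6 m east.
Residual distance = √((-42.7)² + (-42.6)²) = 60.3 m.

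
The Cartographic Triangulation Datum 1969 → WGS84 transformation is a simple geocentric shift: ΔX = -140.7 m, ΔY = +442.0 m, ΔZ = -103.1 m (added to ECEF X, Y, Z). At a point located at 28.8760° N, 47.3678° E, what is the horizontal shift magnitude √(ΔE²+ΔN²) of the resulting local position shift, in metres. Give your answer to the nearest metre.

At φ = 28.8760°, λ = 47.3678°: sin φ = 0.482916, cos φ = 0.875667, sin λ = 0.735717, cos λ = 0.677290.
ΔE = −sin λ·ΔX + cos λ·ΔY = −(0.735717)·(-140.7) + (0.677290)·(442.0) = 402.88 m.
ΔN = −sin φ cos λ·ΔX − sin φ sin λ·ΔY + cos φ·ΔZ = −(0.482916)(0.677290)(-140.7) − (0.482916)(0.735717)(442.0) + (0.875667)(-103.1) = -201.30 m.
Horizontal magnitude = √(ΔE² + ΔN²) = √(402.88² + (-201.30)²) = 450.37 m.

450 m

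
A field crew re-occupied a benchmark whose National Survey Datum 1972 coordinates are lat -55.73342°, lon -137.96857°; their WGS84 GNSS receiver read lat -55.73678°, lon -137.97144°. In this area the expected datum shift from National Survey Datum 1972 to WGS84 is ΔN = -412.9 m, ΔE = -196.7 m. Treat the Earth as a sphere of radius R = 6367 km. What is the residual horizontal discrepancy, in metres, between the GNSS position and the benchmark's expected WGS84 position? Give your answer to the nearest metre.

Observed coordinate differences: Δφ = -0.00336°, Δλ = -0.00287°.
Converting to metres (1° lat = 111125 m, cos φ = 0.563044): observed ΔN = -373.4 m, observed ΔE = -179.6 m.
Subtracting the expected shift leaves a residual of -373.4 − (-412.9) = 39.5 m north and -179.6 − (-196.7) = 17.1 m east.
Residual distance = √(39.5² + 17.1²) = 43.1 m.

43 m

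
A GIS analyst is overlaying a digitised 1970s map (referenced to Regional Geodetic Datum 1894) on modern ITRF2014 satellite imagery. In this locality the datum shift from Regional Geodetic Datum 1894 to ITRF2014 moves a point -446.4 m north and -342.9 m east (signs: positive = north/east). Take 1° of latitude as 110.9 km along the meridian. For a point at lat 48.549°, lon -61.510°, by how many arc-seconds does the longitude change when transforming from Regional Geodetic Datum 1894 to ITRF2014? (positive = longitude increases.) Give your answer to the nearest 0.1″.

Δλ = -16.8″

At latitude 48.549°, cos φ = 0.661979.
1° of longitude at this latitude = 110.9 × cos φ = 73.41 km, so Δλ = -342.9 / 73413.5 = -0.0046708° = -16.815″.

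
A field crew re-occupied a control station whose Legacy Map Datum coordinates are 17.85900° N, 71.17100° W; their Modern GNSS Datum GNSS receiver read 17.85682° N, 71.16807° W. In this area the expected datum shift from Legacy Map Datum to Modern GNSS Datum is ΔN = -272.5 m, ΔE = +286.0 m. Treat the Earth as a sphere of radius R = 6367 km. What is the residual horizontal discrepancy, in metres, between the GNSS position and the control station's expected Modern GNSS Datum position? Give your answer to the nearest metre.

Observed coordinate differences: Δφ = -0.00218°, Δλ = +0.00293°.
Converting to metres (1° lat = 111125 m, cos φ = 0.951814): observed ΔN = -242.3 m, observed ΔE = 309.9 m.
Subtracting the expected shift leaves a residual of -242.3 − (-272.5) = 30.2 m north and 309.9 − (286.0) = 23.9 m east.
Residual distance = √(30.2² + 23.9²) = 38.6 m.

39 m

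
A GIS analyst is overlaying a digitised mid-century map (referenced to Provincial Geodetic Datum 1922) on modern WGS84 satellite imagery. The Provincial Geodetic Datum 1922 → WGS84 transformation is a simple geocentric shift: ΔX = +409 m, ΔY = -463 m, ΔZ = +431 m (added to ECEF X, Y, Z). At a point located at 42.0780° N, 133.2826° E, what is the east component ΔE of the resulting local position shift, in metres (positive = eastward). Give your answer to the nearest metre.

The local east axis at (φ, λ) is (−sin λ, cos λ, 0), so ΔE = −sin(133.2826°)·409 + cos(133.2826°)·(-463) = 19.69 m.

ΔE = 20 m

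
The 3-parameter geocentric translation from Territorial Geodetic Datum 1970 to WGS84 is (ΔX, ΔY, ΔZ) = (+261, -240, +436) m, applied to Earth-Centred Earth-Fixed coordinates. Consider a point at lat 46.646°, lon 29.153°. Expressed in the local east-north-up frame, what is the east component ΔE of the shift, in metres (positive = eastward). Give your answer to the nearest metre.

ΔE = -337 m

At φ = 46.646°, λ = 29.153°: sin φ = 0.727126, cos φ = 0.686504, sin λ = 0.487143, cos λ = 0.873322.
ΔE = −sin λ·ΔX + cos λ·ΔY = −(0.487143)·(261) + (0.873322)·(-240) = -336.74 m.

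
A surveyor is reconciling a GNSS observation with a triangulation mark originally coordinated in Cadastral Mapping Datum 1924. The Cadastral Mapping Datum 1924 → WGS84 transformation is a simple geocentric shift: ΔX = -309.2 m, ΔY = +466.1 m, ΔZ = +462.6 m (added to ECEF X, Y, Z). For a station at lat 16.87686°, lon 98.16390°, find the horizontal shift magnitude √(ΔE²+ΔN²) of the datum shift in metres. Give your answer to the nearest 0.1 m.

The local east axis at (φ, λ) is (−sin λ, cos λ, 0), so ΔE = −sin(98.16390°)·(-309.2) + cos(98.16390°)·466.1 = 239.88 m.
The local north axis is (−sin φ cos λ, −sin φ sin λ, cos φ), giving ΔN = -12.747 − 133.945 + 442.676 = 295.98 m.
Horizontal magnitude = √(ΔE² + ΔN²) = √(239.88² + 295.98²) = 380.98 m.

381.0 m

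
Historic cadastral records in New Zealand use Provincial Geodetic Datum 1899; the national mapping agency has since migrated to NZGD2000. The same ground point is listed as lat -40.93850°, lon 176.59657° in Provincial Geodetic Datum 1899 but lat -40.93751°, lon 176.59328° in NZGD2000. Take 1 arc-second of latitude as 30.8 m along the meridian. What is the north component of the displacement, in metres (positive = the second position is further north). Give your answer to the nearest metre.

ΔN = 110 m

Δφ = -40.93751° − -40.93850° = +0.00099°; Δλ = 176.59328° − 176.59657° = -0.00329°.
1° of latitude = 3600 × 30.80 = 110880 m.
ΔN = Δφ × 110880 = 109.8 m; ΔE = Δλ × 110880 × cos(-40.93850°) = -0.00329 × 110880 × 0.755413 = -275.6 m.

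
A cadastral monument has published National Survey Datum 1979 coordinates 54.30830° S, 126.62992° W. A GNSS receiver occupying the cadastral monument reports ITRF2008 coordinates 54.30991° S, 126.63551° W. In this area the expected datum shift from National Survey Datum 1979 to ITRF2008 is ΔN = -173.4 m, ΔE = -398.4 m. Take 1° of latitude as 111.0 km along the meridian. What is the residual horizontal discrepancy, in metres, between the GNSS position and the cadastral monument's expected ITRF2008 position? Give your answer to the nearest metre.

Observed coordinate differences: Δφ = -0.00161°, Δλ = -0.00559°.
Converting to metres (1° lat = 111000 m, cos φ = 0.583424): observed ΔN = -178.7 m, observed ΔE = -362.0 m.
Subtracting the expected shift leaves a residual of -178.7 − (-173.4) = -5.3 m north and -362.0 − (-398.4) = 36.4 m east.
Residual distance = √((-5.3)² + 36.4²) = 36.8 m.

37 m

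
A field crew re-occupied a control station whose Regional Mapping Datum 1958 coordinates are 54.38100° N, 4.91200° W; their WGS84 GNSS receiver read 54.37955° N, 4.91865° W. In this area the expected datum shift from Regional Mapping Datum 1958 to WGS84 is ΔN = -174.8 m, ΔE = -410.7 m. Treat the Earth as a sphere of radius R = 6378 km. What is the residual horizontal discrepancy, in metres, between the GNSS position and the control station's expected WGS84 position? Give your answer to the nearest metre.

Observed coordinate differences: Δφ = -0.00145°, Δλ = -0.00665°.
Converting to metres (1° lat = 111317 m, cos φ = 0.582393): observed ΔN = -161.4 m, observed ΔE = -431.1 m.
Subtracting the expected shift leaves a residual of -161.4 − (-174.8) = 13.4 m north and -431.1 − (-410.7) = -20.4 m east.
Residual distance = √(13.4² + (-20.4)²) = 24.4 m.

24 m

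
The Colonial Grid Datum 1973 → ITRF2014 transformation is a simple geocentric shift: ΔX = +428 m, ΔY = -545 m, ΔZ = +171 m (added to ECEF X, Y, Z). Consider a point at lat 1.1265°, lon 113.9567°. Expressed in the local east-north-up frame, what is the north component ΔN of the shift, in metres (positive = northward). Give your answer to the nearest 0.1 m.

ΔN = 184.2 m

At φ = 1.1265°, λ = 113.9567°: sin φ = 0.019660, cos φ = 0.999807, sin λ = 0.913853, cos λ = -0.406046.
ΔN = −sin φ cos λ·ΔX − sin φ sin λ·ΔY + cos φ·ΔZ = −(0.019660)(-0.406046)(428) − (0.019660)(0.913853)(-545) + (0.999807)(171) = 184.18 m.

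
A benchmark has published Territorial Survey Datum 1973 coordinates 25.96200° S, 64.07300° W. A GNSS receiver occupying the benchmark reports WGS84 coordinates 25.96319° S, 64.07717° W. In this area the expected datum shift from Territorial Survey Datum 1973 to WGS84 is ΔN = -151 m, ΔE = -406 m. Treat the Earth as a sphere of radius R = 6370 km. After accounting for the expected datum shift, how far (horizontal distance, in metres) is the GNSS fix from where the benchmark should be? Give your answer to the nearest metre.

Observed coordinate differences: Δφ = -0.00119°, Δλ = -0.00417°.
Converting to metres (1° lat = 111177 m, cos φ = 0.899085): observed ΔN = -132.3 m, observed ΔE = -416.8 m.
Subtracting the expected shift leaves a residual of -132.3 − (-151) = 18.7 m north and -416.8 − (-406) = -10.8 m east.
Residual distance = √(18.7² + (-10.8)²) = 21.6 m.

22 m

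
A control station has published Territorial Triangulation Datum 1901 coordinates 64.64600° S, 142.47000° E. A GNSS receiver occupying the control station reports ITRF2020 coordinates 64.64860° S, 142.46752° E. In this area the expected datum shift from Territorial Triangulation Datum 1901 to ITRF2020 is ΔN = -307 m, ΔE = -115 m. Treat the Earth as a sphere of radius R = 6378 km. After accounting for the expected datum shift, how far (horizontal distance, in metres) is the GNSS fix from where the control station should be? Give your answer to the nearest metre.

18 m

Observed coordinate differences: Δφ = -0.00260°, Δλ = -0.00248°.
Converting to metres (1° lat = 111317 m, cos φ = 0.428210): observed ΔN = -289.4 m, observed ΔE = -118.2 m.
Subtracting the expected shift leaves a residual of -289.4 − (-307) = 17.6 m north and -118.2 − (-115) = -3.2 m east.
Residual distance = √(17.6² + (-3.2)²) = 17.9 m.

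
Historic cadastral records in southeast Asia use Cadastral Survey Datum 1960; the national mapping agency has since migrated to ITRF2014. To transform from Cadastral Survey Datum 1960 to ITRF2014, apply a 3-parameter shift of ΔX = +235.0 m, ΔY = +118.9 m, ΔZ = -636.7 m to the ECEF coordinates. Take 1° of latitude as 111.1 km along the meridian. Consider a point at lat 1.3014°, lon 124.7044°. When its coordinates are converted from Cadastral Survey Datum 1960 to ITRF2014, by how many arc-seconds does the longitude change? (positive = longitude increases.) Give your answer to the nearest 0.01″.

Δλ = -8.46″

sin φ = 0.022712, cos φ = 0.999742, sin λ = 0.822100, cos λ = -0.569343.
East component: ΔE = −sin λ·ΔX + cos λ·ΔY = −(0.822100)(235.0) + (-0.569343)(118.9) = -260.89 m.
1° of latitude spans 111100 m; at latitude φ, 1° of longitude spans that × cos φ = 111071.3 m, so Δλ = -260.89 / 111071.3 × 3600 = -8.456″.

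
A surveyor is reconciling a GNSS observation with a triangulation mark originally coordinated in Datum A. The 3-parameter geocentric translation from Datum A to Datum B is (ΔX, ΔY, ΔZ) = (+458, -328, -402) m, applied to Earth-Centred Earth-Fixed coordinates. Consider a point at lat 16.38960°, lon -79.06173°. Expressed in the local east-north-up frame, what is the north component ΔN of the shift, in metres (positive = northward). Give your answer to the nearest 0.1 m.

The local north axis is (−sin φ cos λ, −sin φ sin λ, cos φ), giving ΔN = -24.522 − 90.869 − 385.665 = -501.06 m.

ΔN = -501.1 m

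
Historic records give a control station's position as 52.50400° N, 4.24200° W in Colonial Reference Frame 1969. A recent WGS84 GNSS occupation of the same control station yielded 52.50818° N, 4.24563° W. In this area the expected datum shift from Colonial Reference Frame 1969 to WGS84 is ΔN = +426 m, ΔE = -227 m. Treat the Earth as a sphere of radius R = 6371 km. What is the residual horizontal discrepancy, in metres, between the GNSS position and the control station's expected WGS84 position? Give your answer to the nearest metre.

Observed coordinate differences: Δφ = +0.00418°, Δλ = -0.00363°.
Converting to metres (1° lat = 111195 m, cos φ = 0.608706): observed ΔN = 464.8 m, observed ΔE = -245.7 m.
Subtracting the expected shift leaves a residual of 464.8 − (426) = 38.8 m north and -245.7 − (-227) = -18.7 m east.
Residual distance = √(38.8² + (-18.7)²) = 43.1 m.

43 m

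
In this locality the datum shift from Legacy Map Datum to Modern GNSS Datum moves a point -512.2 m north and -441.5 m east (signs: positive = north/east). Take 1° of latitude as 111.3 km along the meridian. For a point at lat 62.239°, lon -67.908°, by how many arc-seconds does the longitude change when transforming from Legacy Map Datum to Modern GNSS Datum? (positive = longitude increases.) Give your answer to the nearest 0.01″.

At latitude 62.239°, cos φ = 0.465784.
1° of longitude at this latitude = 111.3 × cos φ = 51.84 km, so Δλ = -441.5 / 51841.8 = -0.0085163° = -30.659″.

Δλ = -30.66″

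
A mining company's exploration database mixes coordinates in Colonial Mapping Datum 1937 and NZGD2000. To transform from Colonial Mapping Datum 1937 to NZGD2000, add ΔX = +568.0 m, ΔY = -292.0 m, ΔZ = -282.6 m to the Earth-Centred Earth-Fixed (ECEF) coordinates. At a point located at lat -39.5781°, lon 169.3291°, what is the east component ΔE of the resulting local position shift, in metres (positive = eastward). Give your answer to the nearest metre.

ΔE = 182 m

At φ = -39.5781°, λ = 169.3291°: sin φ = -0.637129, cos φ = 0.770757, sin λ = 0.185168, cos λ = -0.982707.
ΔE = −sin λ·ΔX + cos λ·ΔY = −(0.185168)·(568.0) + (-0.982707)·(-292.0) = 181.78 m.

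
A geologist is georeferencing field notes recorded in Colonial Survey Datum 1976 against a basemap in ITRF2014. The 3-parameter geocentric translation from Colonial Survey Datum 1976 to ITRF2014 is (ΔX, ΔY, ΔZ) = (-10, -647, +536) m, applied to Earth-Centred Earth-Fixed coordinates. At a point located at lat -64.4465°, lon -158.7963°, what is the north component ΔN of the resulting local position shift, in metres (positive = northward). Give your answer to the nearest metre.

ΔN = 451 m

At φ = -64.4465°, λ = -158.7963°: sin φ = -0.902183, cos φ = 0.431354, sin λ = -0.361685, cos λ = -0.932300.
ΔN = −sin φ cos λ·ΔX − sin φ sin λ·ΔY + cos φ·ΔZ = −(-0.902183)(-0.932300)(-10) − (-0.902183)(-0.361685)(-647) + (0.431354)(536) = 450.74 m.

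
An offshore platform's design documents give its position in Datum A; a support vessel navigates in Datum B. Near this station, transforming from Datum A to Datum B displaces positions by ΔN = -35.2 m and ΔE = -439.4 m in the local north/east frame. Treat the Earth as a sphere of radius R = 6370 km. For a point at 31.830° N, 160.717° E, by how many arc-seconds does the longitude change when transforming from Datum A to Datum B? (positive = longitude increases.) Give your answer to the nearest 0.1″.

At latitude 31.830°, cos φ = 0.849617.
One radian of longitude at latitude φ spans R cos φ, so Δλ = ΔE / (R cos φ) = -439.4 / (6370000 × 0.849617) = -8.1189e-05 rad = -16.746″.

Δλ = -16.7″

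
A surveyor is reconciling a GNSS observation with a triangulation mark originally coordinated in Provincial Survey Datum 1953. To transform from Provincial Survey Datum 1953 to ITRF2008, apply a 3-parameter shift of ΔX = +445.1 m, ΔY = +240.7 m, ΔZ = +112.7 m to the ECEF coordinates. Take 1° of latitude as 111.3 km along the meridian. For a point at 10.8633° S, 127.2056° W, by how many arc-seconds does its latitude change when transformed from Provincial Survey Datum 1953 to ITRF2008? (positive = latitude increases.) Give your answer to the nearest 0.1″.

sin φ = -0.188466, cos φ = 0.982080, sin λ = -0.796471, cos λ = -0.604677.
North component: ΔN = −sin φ cos λ·ΔX − sin φ sin λ·ΔY + cos φ·ΔZ = −(-0.188466)(-0.604677)(445.1) − (-0.188466)(-0.796471)(240.7) + (0.982080)(112.7) = 23.83 m.
1° of latitude spans 111300 m, so Δφ = 23.83 / 111300 × 3600 = 0.771″.

Δφ = 0.8″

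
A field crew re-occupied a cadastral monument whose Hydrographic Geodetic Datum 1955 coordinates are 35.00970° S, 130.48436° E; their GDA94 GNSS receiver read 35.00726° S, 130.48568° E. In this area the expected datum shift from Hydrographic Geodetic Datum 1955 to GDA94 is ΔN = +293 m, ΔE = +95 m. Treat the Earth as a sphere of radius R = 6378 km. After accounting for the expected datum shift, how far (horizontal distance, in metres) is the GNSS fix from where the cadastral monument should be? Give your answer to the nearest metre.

Observed coordinate differences: Δφ = +0.00244°, Δλ = +0.00132°.
Converting to metres (1° lat = 111317 m, cos φ = 0.819055): observed ΔN = 271.6 m, observed ΔE = 120.4 m.
Subtracting the expected shift leaves a residual of 271.6 − (293) = -21.4 m north and 120.4 − (95) = 25.4 m east.
Residual distance = √((-21.4)² + 25.4²) = 33.2 m.

33 m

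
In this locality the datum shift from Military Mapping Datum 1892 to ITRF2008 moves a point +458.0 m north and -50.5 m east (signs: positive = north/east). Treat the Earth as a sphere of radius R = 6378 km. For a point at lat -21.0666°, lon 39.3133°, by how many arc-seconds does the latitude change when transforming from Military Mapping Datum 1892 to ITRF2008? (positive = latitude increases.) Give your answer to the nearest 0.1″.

On a sphere of radius R, 1 rad of latitude = R, so Δφ = ΔN / R = 458.0 / 6378000 = 7.1809e-05 rad = 14.812″.

Δφ = 14.8″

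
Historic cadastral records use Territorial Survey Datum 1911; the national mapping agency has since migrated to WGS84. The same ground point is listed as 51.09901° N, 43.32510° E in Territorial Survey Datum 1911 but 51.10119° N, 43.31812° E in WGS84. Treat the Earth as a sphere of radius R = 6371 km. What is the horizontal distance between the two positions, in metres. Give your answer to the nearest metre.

Δφ = 51.10119° − 51.09901° = +0.00218°; Δλ = 43.31812° − 43.32510° = -0.00698°.
1° along a meridian = πR/180 = 111195 m.
ΔN = Δφ × 111195 = 242.4 m; ΔE = Δλ × 111195 × cos(51.09901°) = -0.00698 × 111195 × 0.627977 = -487.4 m.
Distance = √(ΔE² + ΔN²) = √((-487.4)² + 242.4²) = 544.4 m.

544 m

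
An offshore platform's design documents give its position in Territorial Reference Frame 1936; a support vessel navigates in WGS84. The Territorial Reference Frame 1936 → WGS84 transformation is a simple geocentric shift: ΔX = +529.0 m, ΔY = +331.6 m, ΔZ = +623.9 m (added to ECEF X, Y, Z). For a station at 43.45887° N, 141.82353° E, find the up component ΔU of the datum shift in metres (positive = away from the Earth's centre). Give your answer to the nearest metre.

ΔU = 276 m

The local up (radial) axis is (cos φ cos λ, cos φ sin λ, sin φ), giving ΔU = -301.854 + 148.772 + 429.139 = 276.06 m.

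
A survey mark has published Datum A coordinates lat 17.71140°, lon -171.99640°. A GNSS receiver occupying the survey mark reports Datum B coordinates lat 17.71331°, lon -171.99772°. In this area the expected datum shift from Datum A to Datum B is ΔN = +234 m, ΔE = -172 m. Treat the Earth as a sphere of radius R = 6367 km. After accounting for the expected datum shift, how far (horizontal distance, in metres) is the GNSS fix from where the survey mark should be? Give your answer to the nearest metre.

Observed coordinate differences: Δφ = +0.00191°, Δλ = -0.00132°.
Converting to metres (1° lat = 111125 m, cos φ = 0.952601): observed ΔN = 212.2 m, observed ΔE = -139.7 m.
Subtracting the expected shift leaves a residual of 212.2 − (234) = -21.8 m north and -139.7 − (-172) = 32.3 m east.
Residual distance = √((-21.8)² + 32.3²) = 38.9 m.

39 m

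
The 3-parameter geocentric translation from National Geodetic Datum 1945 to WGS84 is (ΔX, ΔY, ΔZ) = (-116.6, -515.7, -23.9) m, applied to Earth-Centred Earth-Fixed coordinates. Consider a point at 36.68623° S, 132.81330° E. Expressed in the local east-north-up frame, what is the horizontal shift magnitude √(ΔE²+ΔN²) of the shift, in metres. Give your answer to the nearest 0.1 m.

At φ = -36.68623°, λ = 132.81330°: sin φ = -0.597432, cos φ = 0.801919, sin λ = 0.733572, cos λ = -0.679612.
ΔE = −sin λ·ΔX + cos λ·ΔY = −(0.733572)·(-116.6) + (-0.679612)·(-515.7) = 436.01 m.
ΔN = −sin φ cos λ·ΔX − sin φ sin λ·ΔY + cos φ·ΔZ = −(-0.597432)(-0.679612)(-116.6) − (-0.597432)(0.733572)(-515.7) + (0.801919)(-23.9) = -197.83 m.
Horizontal magnitude = √(ΔE² + ΔN²) = √(436.01² + (-197.83)²) = 478.79 m.

478.8 m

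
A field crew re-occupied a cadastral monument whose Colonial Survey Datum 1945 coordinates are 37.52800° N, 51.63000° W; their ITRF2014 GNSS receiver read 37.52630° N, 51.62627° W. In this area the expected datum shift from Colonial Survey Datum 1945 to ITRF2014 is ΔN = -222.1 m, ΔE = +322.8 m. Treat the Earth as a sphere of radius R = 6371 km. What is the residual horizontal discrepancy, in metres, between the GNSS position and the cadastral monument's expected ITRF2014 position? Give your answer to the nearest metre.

Observed coordinate differences: Δφ = -0.00170°, Δλ = +0.00373°.
Converting to metres (1° lat = 111195 m, cos φ = 0.793056): observed ΔN = -189.0 m, observed ΔE = 328.9 m.
Subtracting the expected shift leaves a residual of -189.0 − (-222.1) = 33.1 m north and 328.9 − (322.8) = 6.1 m east.
Residual distance = √(33.1² + 6.1²) = 33.6 m.

34 m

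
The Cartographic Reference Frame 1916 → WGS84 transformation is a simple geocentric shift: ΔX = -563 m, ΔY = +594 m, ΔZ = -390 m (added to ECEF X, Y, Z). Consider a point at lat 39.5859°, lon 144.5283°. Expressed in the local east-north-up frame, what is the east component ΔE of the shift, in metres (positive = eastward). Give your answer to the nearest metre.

The local east axis at (φ, λ) is (−sin λ, cos λ, 0), so ΔE = −sin(144.5283°)·(-563) + cos(144.5283°)·594 = -157.05 m.

ΔE = -157 m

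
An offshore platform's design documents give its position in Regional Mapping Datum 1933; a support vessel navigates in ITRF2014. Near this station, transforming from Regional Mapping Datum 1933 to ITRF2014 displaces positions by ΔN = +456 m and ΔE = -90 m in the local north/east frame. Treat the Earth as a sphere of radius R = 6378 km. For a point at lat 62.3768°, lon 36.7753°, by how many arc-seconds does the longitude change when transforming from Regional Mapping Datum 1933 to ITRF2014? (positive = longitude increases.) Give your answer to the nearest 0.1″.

At latitude 62.3768°, cos φ = 0.463655.
One radian of longitude at latitude φ spans R cos φ, so Δλ = ΔE / (R cos φ) = -90.0 / (6378000 × 0.463655) = -3.0434e-05 rad = -6.278″.

Δλ = -6.3″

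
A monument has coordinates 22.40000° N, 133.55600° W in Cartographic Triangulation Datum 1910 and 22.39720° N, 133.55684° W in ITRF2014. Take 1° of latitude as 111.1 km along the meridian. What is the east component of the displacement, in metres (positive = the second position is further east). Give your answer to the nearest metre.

Δφ = 22.39720° − 22.40000° = -0.00280°; Δλ = -133.55684° − -133.55600° = -0.00084°.
ΔN = Δφ × 111100 = -311.1 m; ΔE = Δλ × 111100 × cos(22.40000°) = -0.00084 × 111100 × 0.924546 = -86.3 m.

ΔE = -86 m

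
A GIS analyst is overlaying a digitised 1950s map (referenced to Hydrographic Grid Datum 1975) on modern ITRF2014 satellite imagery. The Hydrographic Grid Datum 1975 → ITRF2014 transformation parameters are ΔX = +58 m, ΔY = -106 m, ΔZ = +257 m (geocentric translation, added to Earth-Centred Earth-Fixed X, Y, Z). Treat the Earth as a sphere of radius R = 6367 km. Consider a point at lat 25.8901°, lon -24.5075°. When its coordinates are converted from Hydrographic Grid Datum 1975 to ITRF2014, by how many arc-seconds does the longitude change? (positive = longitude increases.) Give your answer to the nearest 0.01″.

sin φ = 0.436646, cos φ = 0.899633, sin λ = -0.414812, cos λ = 0.909907.
East component: ΔE = −sin λ·ΔX + cos λ·ΔY = −(-0.414812)(58) + (0.909907)(-106) = -72.39 m.
1° of latitude spans πR/180 = 111125 m; at latitude φ, 1° of longitude spans that × cos φ = 99971.8 m, so Δλ = -72.39 / 99971.8 × 3600 = -2.607″.

Δλ = -2.61″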